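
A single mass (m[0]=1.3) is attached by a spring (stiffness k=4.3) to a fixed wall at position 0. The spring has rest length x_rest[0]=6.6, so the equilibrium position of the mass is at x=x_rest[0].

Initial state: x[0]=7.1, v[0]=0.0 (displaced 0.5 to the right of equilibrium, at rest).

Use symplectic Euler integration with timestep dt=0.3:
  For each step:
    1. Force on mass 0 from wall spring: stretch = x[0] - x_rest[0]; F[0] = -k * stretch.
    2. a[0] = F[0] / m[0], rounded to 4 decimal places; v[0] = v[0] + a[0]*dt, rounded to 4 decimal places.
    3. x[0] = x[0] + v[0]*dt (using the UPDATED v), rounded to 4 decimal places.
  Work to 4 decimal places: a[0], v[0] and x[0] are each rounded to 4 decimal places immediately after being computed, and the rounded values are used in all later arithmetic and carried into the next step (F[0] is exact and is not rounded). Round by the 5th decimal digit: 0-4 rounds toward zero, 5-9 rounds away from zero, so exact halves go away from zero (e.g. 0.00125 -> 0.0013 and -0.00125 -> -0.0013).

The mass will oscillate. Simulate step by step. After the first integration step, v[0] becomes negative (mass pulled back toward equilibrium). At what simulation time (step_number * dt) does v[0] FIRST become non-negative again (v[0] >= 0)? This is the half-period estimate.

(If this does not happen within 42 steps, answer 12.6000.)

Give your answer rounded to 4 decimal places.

Step 0: x=[7.1000] v=[0.0000]
Step 1: x=[6.9512] v=[-0.4961]
Step 2: x=[6.6978] v=[-0.8446]
Step 3: x=[6.4153] v=[-0.9417]
Step 4: x=[6.1878] v=[-0.7584]
Step 5: x=[6.0830] v=[-0.3494]
Step 6: x=[6.1321] v=[0.1636]
First v>=0 after going negative at step 6, time=1.8000

Answer: 1.8000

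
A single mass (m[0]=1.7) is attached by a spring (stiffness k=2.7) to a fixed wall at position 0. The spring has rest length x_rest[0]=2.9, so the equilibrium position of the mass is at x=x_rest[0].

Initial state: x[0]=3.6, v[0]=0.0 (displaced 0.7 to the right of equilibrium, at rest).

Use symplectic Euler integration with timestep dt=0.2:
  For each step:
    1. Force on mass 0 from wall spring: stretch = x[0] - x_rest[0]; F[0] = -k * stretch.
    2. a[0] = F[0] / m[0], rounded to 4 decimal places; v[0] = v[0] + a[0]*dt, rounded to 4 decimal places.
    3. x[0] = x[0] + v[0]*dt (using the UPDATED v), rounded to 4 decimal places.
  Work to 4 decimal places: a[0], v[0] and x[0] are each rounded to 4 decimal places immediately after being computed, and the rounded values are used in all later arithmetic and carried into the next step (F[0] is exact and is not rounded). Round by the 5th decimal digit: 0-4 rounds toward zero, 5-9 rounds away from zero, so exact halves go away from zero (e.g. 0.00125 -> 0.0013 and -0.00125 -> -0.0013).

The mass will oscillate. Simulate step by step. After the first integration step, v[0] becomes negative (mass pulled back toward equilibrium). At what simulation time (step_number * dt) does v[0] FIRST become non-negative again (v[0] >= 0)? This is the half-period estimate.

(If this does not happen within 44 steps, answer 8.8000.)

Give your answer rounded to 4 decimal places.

Answer: 2.6000

Derivation:
Step 0: x=[3.6000] v=[0.0000]
Step 1: x=[3.5555] v=[-0.2224]
Step 2: x=[3.4694] v=[-0.4306]
Step 3: x=[3.3471] v=[-0.6115]
Step 4: x=[3.1964] v=[-0.7535]
Step 5: x=[3.0269] v=[-0.8477]
Step 6: x=[2.8493] v=[-0.8880]
Step 7: x=[2.6749] v=[-0.8719]
Step 8: x=[2.5148] v=[-0.8004]
Step 9: x=[2.3792] v=[-0.6780]
Step 10: x=[2.2767] v=[-0.5126]
Step 11: x=[2.2138] v=[-0.3146]
Step 12: x=[2.1945] v=[-0.0966]
Step 13: x=[2.2200] v=[0.1275]
First v>=0 after going negative at step 13, time=2.6000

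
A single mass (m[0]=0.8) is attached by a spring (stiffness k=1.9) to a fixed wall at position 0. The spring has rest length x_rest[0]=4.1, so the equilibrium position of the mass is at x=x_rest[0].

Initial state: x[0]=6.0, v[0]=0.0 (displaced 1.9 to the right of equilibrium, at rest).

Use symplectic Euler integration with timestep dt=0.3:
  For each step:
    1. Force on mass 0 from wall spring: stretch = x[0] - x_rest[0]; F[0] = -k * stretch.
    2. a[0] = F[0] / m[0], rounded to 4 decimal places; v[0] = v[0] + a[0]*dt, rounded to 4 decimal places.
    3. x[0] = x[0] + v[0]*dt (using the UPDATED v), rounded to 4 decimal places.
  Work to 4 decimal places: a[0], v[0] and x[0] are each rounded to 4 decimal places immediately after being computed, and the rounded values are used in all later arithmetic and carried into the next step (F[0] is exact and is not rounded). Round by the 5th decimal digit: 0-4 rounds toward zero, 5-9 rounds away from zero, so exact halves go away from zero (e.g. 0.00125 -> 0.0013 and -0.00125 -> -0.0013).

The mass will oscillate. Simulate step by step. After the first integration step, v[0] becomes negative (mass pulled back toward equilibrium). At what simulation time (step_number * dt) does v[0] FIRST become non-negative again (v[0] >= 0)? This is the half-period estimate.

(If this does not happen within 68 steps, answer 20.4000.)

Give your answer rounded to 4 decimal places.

Answer: 2.1000

Derivation:
Step 0: x=[6.0000] v=[0.0000]
Step 1: x=[5.5939] v=[-1.3538]
Step 2: x=[4.8684] v=[-2.4182]
Step 3: x=[3.9787] v=[-2.9657]
Step 4: x=[3.1149] v=[-2.8793]
Step 5: x=[2.4617] v=[-2.1774]
Step 6: x=[2.1587] v=[-1.0101]
Step 7: x=[2.2706] v=[0.3731]
First v>=0 after going negative at step 7, time=2.1000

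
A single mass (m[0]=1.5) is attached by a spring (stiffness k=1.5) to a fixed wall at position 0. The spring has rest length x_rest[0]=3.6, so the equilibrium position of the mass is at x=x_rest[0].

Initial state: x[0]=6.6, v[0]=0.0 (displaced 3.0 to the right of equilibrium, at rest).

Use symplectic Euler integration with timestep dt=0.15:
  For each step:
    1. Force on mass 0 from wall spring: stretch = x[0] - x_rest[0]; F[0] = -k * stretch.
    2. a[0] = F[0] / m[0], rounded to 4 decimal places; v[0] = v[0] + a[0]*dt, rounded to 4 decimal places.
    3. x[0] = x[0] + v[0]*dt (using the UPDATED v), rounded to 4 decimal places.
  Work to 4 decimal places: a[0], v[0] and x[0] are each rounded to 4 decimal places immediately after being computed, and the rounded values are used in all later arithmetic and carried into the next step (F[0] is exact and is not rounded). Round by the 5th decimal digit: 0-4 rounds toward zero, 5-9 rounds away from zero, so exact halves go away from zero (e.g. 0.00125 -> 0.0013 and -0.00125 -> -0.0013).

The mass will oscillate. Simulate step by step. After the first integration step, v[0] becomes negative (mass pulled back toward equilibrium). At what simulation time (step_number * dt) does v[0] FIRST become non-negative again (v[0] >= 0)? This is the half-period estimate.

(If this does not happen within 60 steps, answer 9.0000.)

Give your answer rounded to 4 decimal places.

Answer: 3.1500

Derivation:
Step 0: x=[6.6000] v=[0.0000]
Step 1: x=[6.5325] v=[-0.4500]
Step 2: x=[6.3990] v=[-0.8899]
Step 3: x=[6.2025] v=[-1.3098]
Step 4: x=[5.9475] v=[-1.7002]
Step 5: x=[5.6397] v=[-2.0523]
Step 6: x=[5.2860] v=[-2.3583]
Step 7: x=[4.8943] v=[-2.6112]
Step 8: x=[4.4735] v=[-2.8053]
Step 9: x=[4.0331] v=[-2.9363]
Step 10: x=[3.5829] v=[-3.0013]
Step 11: x=[3.1331] v=[-2.9987]
Step 12: x=[2.6938] v=[-2.9287]
Step 13: x=[2.2749] v=[-2.7928]
Step 14: x=[1.8858] v=[-2.5940]
Step 15: x=[1.5353] v=[-2.3369]
Step 16: x=[1.2312] v=[-2.0272]
Step 17: x=[0.9804] v=[-1.6719]
Step 18: x=[0.7886] v=[-1.2790]
Step 19: x=[0.6600] v=[-0.8573]
Step 20: x=[0.5976] v=[-0.4163]
Step 21: x=[0.6027] v=[0.0341]
First v>=0 after going negative at step 21, time=3.1500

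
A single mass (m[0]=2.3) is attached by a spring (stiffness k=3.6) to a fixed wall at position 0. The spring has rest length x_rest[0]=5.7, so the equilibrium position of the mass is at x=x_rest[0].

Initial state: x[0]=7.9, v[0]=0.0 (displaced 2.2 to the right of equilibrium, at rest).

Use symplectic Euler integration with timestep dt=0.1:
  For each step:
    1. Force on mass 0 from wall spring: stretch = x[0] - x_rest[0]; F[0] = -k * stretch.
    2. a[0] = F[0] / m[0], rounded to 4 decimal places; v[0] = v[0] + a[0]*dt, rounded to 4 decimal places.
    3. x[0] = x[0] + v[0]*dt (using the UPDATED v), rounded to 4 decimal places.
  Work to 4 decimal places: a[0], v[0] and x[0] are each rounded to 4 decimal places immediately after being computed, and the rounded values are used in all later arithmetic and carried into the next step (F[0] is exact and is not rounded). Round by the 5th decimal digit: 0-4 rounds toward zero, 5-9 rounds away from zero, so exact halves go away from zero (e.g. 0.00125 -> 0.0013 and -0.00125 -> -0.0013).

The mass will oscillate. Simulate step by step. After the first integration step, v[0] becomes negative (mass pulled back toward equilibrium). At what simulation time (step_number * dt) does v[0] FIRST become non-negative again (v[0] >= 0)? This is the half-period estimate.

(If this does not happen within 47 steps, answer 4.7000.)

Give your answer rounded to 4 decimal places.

Answer: 2.6000

Derivation:
Step 0: x=[7.9000] v=[0.0000]
Step 1: x=[7.8656] v=[-0.3444]
Step 2: x=[7.7973] v=[-0.6834]
Step 3: x=[7.6961] v=[-1.0117]
Step 4: x=[7.5637] v=[-1.3241]
Step 5: x=[7.4021] v=[-1.6158]
Step 6: x=[7.2139] v=[-1.8822]
Step 7: x=[7.0020] v=[-2.1192]
Step 8: x=[6.7697] v=[-2.3230]
Step 9: x=[6.5207] v=[-2.4904]
Step 10: x=[6.2588] v=[-2.6189]
Step 11: x=[5.9882] v=[-2.7064]
Step 12: x=[5.7131] v=[-2.7515]
Step 13: x=[5.4377] v=[-2.7536]
Step 14: x=[5.1665] v=[-2.7125]
Step 15: x=[4.9036] v=[-2.6290]
Step 16: x=[4.6532] v=[-2.5044]
Step 17: x=[4.4191] v=[-2.3406]
Step 18: x=[4.2051] v=[-2.1401]
Step 19: x=[4.0145] v=[-1.9061]
Step 20: x=[3.8503] v=[-1.6423]
Step 21: x=[3.7150] v=[-1.3528]
Step 22: x=[3.6108] v=[-1.0421]
Step 23: x=[3.5393] v=[-0.7151]
Step 24: x=[3.5016] v=[-0.3769]
Step 25: x=[3.4983] v=[-0.0328]
Step 26: x=[3.5295] v=[0.3118]
First v>=0 after going negative at step 26, time=2.6000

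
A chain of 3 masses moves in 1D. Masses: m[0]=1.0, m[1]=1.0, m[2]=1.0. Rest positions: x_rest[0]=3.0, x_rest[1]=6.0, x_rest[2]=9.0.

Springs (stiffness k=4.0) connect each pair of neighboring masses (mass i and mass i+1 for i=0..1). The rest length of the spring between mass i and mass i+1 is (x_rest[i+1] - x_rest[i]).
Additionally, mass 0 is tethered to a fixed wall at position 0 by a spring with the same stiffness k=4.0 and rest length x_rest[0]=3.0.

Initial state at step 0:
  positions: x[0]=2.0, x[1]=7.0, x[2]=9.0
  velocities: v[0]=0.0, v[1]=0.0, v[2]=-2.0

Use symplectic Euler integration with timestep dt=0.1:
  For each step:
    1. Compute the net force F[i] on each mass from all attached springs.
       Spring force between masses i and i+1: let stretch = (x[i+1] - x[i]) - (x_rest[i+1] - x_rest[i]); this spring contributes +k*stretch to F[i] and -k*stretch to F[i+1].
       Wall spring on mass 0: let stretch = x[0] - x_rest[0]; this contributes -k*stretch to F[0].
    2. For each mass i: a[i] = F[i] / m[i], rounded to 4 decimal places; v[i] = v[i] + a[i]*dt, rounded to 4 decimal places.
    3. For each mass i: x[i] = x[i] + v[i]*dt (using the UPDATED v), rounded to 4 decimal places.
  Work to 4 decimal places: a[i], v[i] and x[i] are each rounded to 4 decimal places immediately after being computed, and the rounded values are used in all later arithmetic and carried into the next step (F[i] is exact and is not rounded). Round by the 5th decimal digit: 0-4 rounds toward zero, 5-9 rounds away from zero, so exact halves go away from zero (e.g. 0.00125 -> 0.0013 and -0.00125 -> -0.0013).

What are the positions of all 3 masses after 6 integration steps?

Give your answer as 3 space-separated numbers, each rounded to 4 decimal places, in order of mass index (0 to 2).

Answer: 3.6369 5.2044 8.5084

Derivation:
Step 0: x=[2.0000 7.0000 9.0000] v=[0.0000 0.0000 -2.0000]
Step 1: x=[2.1200 6.8800 8.8400] v=[1.2000 -1.2000 -1.6000]
Step 2: x=[2.3456 6.6480 8.7216] v=[2.2560 -2.3200 -1.1840]
Step 3: x=[2.6495 6.3269 8.6403] v=[3.0387 -3.2115 -0.8134]
Step 4: x=[2.9945 5.9512 8.5864] v=[3.4499 -3.7571 -0.5388]
Step 5: x=[3.3380 5.5626 8.5471] v=[3.4348 -3.8857 -0.3929]
Step 6: x=[3.6369 5.2044 8.5084] v=[2.9894 -3.5817 -0.3867]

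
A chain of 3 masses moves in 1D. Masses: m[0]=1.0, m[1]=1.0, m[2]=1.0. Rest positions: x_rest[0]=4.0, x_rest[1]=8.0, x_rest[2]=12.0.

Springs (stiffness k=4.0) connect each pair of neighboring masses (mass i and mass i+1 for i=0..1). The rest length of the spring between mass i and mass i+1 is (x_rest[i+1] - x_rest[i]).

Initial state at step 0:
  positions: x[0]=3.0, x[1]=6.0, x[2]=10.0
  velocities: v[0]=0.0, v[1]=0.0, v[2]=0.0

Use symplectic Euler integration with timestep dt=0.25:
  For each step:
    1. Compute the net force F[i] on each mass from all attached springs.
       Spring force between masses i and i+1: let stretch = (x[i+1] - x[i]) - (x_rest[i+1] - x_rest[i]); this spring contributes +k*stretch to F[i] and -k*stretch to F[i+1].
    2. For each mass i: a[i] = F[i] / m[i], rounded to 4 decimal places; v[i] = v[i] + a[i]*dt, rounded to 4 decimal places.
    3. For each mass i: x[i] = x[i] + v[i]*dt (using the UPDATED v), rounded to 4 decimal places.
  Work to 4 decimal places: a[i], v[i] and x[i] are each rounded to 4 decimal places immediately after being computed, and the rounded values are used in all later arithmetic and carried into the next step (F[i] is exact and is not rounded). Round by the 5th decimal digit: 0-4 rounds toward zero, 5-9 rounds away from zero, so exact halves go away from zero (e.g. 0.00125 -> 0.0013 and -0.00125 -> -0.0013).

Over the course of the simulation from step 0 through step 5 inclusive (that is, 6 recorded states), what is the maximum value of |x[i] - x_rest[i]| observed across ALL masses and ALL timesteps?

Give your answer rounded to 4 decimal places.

Step 0: x=[3.0000 6.0000 10.0000] v=[0.0000 0.0000 0.0000]
Step 1: x=[2.7500 6.2500 10.0000] v=[-1.0000 1.0000 0.0000]
Step 2: x=[2.3750 6.5625 10.0625] v=[-1.5000 1.2500 0.2500]
Step 3: x=[2.0469 6.7031 10.2500] v=[-1.3125 0.5625 0.7500]
Step 4: x=[1.8828 6.5664 10.5508] v=[-0.6563 -0.5468 1.2031]
Step 5: x=[1.8896 6.2549 10.8555] v=[0.0273 -1.2460 1.2187]
Max displacement = 2.1172

Answer: 2.1172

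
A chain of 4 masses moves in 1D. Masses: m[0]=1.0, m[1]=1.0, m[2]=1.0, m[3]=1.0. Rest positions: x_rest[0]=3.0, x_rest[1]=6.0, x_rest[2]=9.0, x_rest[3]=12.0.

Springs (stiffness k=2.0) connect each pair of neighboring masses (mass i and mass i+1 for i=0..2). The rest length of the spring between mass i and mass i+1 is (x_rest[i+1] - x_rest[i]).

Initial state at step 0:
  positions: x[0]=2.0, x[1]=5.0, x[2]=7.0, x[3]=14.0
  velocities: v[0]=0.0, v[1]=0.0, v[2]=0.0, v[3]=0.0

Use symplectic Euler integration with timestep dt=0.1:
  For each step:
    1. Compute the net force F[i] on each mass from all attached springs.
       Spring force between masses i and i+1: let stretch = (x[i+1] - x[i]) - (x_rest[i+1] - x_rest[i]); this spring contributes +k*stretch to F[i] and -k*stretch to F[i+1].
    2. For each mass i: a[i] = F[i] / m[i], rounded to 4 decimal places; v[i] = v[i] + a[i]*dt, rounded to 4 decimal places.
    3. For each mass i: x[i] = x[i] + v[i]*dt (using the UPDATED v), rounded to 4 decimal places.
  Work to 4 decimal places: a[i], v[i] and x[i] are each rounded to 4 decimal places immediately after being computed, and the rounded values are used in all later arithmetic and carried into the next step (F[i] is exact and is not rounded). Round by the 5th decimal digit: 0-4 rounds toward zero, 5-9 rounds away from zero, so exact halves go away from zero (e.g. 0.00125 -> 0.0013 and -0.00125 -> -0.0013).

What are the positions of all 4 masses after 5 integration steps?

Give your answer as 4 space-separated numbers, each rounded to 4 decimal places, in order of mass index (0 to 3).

Answer: 1.9878 4.7915 8.3002 12.9208

Derivation:
Step 0: x=[2.0000 5.0000 7.0000 14.0000] v=[0.0000 0.0000 0.0000 0.0000]
Step 1: x=[2.0000 4.9800 7.1000 13.9200] v=[0.0000 -0.2000 1.0000 -0.8000]
Step 2: x=[1.9996 4.9428 7.2940 13.7636] v=[-0.0040 -0.3720 1.9400 -1.5640]
Step 3: x=[1.9981 4.8938 7.5704 13.5378] v=[-0.0154 -0.4904 2.7637 -2.2579]
Step 4: x=[1.9945 4.8404 7.9126 13.2527] v=[-0.0363 -0.5342 3.4219 -2.8514]
Step 5: x=[1.9878 4.7915 8.3002 12.9208] v=[-0.0671 -0.4889 3.8755 -3.3194]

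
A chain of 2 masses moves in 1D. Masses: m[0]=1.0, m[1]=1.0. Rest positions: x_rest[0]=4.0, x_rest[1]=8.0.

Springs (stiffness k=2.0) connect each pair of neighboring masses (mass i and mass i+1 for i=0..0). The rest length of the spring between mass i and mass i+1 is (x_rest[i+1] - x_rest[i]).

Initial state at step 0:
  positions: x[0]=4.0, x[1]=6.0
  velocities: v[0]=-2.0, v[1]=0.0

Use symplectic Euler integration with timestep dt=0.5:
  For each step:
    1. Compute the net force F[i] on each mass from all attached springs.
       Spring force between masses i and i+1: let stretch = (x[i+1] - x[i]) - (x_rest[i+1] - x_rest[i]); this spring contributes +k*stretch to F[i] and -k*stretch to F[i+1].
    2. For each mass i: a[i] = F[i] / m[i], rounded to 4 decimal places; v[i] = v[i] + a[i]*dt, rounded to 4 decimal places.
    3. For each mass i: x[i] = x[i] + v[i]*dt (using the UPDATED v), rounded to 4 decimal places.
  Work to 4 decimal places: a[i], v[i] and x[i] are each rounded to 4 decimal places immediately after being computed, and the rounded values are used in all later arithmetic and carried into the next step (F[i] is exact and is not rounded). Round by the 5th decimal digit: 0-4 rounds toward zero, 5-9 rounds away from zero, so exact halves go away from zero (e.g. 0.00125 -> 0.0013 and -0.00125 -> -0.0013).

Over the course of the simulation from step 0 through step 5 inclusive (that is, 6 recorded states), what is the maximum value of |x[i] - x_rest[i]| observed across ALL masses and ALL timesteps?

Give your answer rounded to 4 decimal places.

Answer: 5.0000

Derivation:
Step 0: x=[4.0000 6.0000] v=[-2.0000 0.0000]
Step 1: x=[2.0000 7.0000] v=[-4.0000 2.0000]
Step 2: x=[0.5000 7.5000] v=[-3.0000 1.0000]
Step 3: x=[0.5000 6.5000] v=[0.0000 -2.0000]
Step 4: x=[1.5000 4.5000] v=[2.0000 -4.0000]
Step 5: x=[2.0000 3.0000] v=[1.0000 -3.0000]
Max displacement = 5.0000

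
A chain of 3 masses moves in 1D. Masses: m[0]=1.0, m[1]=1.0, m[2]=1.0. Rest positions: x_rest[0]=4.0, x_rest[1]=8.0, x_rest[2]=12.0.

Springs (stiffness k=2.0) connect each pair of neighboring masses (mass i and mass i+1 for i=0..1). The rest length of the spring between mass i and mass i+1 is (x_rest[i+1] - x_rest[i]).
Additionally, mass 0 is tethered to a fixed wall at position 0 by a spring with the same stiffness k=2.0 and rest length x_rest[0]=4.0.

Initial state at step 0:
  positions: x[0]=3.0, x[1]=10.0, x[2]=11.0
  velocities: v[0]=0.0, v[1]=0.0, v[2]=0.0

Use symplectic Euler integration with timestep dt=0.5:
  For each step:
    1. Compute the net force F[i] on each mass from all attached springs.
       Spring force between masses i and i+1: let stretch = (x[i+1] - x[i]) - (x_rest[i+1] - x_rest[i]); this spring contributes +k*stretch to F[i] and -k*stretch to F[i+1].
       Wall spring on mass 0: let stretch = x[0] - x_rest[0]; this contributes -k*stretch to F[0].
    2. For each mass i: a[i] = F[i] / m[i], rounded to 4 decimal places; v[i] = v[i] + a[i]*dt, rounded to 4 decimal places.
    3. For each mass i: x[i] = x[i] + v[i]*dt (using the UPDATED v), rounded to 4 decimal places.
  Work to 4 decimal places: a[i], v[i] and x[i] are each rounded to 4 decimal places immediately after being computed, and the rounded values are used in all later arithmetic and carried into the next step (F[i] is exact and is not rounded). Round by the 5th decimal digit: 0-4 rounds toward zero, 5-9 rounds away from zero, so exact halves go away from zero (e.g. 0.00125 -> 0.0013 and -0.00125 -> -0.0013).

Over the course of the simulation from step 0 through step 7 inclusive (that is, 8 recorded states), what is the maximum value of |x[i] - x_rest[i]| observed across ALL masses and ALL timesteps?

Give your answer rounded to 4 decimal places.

Answer: 2.2500

Derivation:
Step 0: x=[3.0000 10.0000 11.0000] v=[0.0000 0.0000 0.0000]
Step 1: x=[5.0000 7.0000 12.5000] v=[4.0000 -6.0000 3.0000]
Step 2: x=[5.5000 5.7500 13.2500] v=[1.0000 -2.5000 1.5000]
Step 3: x=[3.3750 8.1250 12.2500] v=[-4.2500 4.7500 -2.0000]
Step 4: x=[1.9375 10.1875 11.1875] v=[-2.8750 4.1250 -2.1250]
Step 5: x=[3.6563 8.6250 11.6250] v=[3.4375 -3.1250 0.8750]
Step 6: x=[6.0313 6.0782 12.5625] v=[4.7499 -5.0937 1.8750]
Step 7: x=[5.4141 6.7501 12.2579] v=[-1.2345 1.3437 -0.6093]
Max displacement = 2.2500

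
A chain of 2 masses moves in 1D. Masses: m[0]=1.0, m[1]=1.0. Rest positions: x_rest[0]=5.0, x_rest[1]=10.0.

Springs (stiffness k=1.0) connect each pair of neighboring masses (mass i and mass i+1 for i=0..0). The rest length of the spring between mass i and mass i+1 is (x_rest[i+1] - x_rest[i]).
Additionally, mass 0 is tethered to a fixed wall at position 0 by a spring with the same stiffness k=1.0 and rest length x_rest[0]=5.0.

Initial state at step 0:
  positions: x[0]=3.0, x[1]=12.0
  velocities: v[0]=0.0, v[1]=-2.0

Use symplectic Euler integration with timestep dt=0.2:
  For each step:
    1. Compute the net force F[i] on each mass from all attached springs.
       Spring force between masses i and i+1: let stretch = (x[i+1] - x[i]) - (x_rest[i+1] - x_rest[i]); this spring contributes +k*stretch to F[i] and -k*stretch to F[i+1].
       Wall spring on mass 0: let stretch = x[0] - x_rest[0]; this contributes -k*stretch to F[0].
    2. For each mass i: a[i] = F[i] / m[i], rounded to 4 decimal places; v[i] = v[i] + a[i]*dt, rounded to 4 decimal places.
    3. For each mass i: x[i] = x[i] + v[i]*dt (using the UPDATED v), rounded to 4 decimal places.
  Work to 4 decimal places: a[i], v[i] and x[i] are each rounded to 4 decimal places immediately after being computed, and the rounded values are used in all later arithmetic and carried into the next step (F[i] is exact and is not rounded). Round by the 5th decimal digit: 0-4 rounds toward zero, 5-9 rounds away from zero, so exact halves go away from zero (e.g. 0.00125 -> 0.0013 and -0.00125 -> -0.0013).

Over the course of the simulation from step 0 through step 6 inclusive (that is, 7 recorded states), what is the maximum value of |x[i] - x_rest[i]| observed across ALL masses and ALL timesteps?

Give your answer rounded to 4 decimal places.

Answer: 2.2793

Derivation:
Step 0: x=[3.0000 12.0000] v=[0.0000 -2.0000]
Step 1: x=[3.2400 11.4400] v=[1.2000 -2.8000]
Step 2: x=[3.6784 10.7520] v=[2.1920 -3.4400]
Step 3: x=[4.2526 9.9811] v=[2.8710 -3.8547]
Step 4: x=[4.8858 9.1810] v=[3.1662 -4.0004]
Step 5: x=[5.4954 8.4091] v=[3.0481 -3.8594]
Step 6: x=[6.0018 7.7207] v=[2.5318 -3.4421]
Max displacement = 2.2793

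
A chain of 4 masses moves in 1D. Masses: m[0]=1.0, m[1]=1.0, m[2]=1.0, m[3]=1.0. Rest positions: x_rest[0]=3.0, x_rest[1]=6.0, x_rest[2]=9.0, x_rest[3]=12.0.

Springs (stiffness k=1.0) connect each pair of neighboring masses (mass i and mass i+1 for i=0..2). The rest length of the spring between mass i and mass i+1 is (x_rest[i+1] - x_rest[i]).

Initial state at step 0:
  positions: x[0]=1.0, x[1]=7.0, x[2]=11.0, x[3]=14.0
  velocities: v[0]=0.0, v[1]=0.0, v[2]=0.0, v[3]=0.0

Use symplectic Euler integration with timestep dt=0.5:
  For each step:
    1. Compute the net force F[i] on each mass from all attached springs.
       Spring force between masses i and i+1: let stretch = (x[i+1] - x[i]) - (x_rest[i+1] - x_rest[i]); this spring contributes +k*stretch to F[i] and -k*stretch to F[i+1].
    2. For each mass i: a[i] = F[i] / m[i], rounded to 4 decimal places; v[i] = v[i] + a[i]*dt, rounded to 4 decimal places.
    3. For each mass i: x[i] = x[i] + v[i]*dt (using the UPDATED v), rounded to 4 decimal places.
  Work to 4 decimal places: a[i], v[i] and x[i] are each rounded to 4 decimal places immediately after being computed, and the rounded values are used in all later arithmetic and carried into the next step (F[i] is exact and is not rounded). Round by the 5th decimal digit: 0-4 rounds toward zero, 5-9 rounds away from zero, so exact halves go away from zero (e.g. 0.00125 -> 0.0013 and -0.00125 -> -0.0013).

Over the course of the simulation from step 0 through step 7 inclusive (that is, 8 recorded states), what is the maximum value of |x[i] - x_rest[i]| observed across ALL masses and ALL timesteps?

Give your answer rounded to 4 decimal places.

Answer: 2.2327

Derivation:
Step 0: x=[1.0000 7.0000 11.0000 14.0000] v=[0.0000 0.0000 0.0000 0.0000]
Step 1: x=[1.7500 6.5000 10.7500 14.0000] v=[1.5000 -1.0000 -0.5000 0.0000]
Step 2: x=[2.9375 5.8750 10.2500 13.9375] v=[2.3750 -1.2500 -1.0000 -0.1250]
Step 3: x=[4.1094 5.6094 9.5781 13.7031] v=[2.3438 -0.5313 -1.3438 -0.4688]
Step 4: x=[4.9063 5.9610 8.9453 13.1875] v=[1.5938 0.7031 -1.2657 -1.0313]
Step 5: x=[5.2169 6.7950 8.6269 12.3613] v=[0.6212 1.6679 -0.6368 -1.6524]
Step 6: x=[5.1720 7.6924 8.7842 11.3515] v=[-0.0898 1.7948 0.3145 -2.0196]
Step 7: x=[5.0072 8.2327 9.3104 10.4499] v=[-0.3296 1.0805 1.0523 -1.8033]
Max displacement = 2.2327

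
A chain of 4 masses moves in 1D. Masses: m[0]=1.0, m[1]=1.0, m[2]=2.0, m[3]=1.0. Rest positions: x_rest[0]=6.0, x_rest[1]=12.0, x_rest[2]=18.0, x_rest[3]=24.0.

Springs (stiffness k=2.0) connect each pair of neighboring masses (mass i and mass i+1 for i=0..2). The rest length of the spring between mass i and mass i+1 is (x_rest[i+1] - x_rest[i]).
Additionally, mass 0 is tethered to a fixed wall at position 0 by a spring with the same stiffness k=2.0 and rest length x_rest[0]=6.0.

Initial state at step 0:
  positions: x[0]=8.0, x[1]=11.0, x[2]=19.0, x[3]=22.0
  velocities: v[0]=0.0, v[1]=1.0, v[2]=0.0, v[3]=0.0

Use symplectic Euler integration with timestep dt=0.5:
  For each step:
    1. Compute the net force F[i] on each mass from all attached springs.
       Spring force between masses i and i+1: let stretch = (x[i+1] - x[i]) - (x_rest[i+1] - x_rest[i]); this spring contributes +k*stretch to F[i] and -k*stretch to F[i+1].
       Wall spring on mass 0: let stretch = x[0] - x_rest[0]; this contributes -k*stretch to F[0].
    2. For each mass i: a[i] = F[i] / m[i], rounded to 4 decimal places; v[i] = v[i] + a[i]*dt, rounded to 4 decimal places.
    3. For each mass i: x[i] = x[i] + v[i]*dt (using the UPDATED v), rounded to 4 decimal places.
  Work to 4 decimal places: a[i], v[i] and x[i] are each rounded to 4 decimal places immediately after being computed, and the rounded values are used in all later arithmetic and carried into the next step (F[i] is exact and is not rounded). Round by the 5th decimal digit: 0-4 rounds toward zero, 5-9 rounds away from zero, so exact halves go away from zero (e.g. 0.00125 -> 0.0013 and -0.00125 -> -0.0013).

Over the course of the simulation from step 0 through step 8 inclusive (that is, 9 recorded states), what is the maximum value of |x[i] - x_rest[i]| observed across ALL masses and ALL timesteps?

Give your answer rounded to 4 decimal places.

Step 0: x=[8.0000 11.0000 19.0000 22.0000] v=[0.0000 1.0000 0.0000 0.0000]
Step 1: x=[5.5000 14.0000 17.7500 23.5000] v=[-5.0000 6.0000 -2.5000 3.0000]
Step 2: x=[4.5000 14.6250 17.0000 25.1250] v=[-2.0000 1.2500 -1.5000 3.2500]
Step 3: x=[6.3125 11.3750 17.6875 25.6875] v=[3.6250 -6.5000 1.3750 1.1250]
Step 4: x=[7.5000 8.7500 18.7969 25.2500] v=[2.3750 -5.2500 2.2188 -0.8750]
Step 5: x=[5.5625 10.5235 19.0079 24.5860] v=[-3.8750 3.5469 0.4219 -1.3281]
Step 6: x=[3.3243 14.0587 18.4923 24.1329] v=[-4.4765 7.0703 -1.0313 -0.9062]
Step 7: x=[4.7911 14.4435 18.2784 23.8595] v=[2.9336 0.7695 -0.4278 -0.5468]
Step 8: x=[8.6886 11.9195 18.5011 23.7956] v=[7.7949 -5.0480 0.4453 -0.1279]
Max displacement = 3.2500

Answer: 3.2500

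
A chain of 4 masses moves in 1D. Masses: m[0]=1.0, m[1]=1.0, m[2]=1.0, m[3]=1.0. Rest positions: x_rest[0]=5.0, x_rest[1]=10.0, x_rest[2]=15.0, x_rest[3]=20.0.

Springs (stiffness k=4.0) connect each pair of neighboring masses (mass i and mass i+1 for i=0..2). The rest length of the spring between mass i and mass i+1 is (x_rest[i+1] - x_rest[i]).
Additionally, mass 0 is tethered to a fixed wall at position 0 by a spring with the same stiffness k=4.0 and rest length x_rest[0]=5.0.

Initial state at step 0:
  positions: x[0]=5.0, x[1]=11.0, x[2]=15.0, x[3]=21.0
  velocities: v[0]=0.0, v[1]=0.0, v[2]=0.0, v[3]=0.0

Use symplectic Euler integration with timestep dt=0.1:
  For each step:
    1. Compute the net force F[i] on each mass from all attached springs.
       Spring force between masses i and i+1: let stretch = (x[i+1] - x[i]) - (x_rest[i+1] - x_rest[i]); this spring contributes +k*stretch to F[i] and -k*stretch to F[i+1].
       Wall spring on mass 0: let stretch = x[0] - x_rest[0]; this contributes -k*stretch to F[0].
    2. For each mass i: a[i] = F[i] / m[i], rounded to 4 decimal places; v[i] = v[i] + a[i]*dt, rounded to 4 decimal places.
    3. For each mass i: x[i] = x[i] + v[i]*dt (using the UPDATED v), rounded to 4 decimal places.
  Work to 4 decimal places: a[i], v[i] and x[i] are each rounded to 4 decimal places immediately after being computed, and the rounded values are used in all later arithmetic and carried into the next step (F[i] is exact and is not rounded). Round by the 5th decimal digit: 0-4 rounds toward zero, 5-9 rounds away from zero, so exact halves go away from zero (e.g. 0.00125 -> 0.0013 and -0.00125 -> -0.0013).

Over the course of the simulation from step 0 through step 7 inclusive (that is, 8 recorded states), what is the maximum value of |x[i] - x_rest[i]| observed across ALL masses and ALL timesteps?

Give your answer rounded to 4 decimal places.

Step 0: x=[5.0000 11.0000 15.0000 21.0000] v=[0.0000 0.0000 0.0000 0.0000]
Step 1: x=[5.0400 10.9200 15.0800 20.9600] v=[0.4000 -0.8000 0.8000 -0.4000]
Step 2: x=[5.1136 10.7712 15.2288 20.8848] v=[0.7360 -1.4880 1.4880 -0.7520]
Step 3: x=[5.2090 10.5744 15.4255 20.7834] v=[0.9536 -1.9680 1.9674 -1.0144]
Step 4: x=[5.3106 10.3570 15.6425 20.6676] v=[1.0162 -2.1737 2.1701 -1.1576]
Step 5: x=[5.4017 10.1492 15.8491 20.5508] v=[0.9105 -2.0781 2.0659 -1.1676]
Step 6: x=[5.4666 9.9795 16.0158 20.4460] v=[0.6488 -1.6971 1.6666 -1.0483]
Step 7: x=[5.4933 9.8707 16.1182 20.3640] v=[0.2673 -1.0877 1.0242 -0.8204]
Max displacement = 1.1182

Answer: 1.1182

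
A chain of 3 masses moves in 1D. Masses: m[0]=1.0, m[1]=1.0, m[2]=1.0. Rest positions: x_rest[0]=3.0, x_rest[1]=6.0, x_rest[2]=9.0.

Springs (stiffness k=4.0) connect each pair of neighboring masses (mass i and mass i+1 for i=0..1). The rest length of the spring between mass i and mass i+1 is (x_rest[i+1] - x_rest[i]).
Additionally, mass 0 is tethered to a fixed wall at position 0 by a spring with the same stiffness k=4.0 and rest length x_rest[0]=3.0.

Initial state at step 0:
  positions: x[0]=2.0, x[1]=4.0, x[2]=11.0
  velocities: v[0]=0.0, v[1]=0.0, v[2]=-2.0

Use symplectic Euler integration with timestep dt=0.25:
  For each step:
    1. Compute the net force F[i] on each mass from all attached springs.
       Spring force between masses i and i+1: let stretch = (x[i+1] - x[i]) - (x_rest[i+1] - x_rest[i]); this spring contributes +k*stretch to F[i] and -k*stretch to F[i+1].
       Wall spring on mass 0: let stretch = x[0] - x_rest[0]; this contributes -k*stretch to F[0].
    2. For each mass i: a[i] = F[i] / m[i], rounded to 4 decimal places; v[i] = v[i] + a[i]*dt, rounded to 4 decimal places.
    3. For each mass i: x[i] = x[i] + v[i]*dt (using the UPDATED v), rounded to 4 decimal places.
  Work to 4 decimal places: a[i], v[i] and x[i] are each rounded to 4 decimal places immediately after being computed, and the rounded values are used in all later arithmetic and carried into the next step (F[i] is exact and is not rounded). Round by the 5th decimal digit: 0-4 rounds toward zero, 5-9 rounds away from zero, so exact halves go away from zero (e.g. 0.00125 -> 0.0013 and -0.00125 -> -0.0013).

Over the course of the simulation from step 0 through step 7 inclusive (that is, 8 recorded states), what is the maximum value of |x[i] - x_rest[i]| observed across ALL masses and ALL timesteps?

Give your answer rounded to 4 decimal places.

Answer: 2.9102

Derivation:
Step 0: x=[2.0000 4.0000 11.0000] v=[0.0000 0.0000 -2.0000]
Step 1: x=[2.0000 5.2500 9.5000] v=[0.0000 5.0000 -6.0000]
Step 2: x=[2.3125 6.7500 7.6875] v=[1.2500 6.0000 -7.2500]
Step 3: x=[3.1563 7.3750 6.3906] v=[3.3750 2.5000 -5.1875]
Step 4: x=[4.2657 6.6992 6.0898] v=[4.4374 -2.7031 -1.2031]
Step 5: x=[4.9170 5.2627 6.6914] v=[2.6052 -5.7460 2.4063]
Step 6: x=[4.4255 4.0970 7.6858] v=[-1.9661 -4.6630 3.9776]
Step 7: x=[2.7455 3.9106 8.5330] v=[-6.7201 -0.7457 3.3888]
Max displacement = 2.9102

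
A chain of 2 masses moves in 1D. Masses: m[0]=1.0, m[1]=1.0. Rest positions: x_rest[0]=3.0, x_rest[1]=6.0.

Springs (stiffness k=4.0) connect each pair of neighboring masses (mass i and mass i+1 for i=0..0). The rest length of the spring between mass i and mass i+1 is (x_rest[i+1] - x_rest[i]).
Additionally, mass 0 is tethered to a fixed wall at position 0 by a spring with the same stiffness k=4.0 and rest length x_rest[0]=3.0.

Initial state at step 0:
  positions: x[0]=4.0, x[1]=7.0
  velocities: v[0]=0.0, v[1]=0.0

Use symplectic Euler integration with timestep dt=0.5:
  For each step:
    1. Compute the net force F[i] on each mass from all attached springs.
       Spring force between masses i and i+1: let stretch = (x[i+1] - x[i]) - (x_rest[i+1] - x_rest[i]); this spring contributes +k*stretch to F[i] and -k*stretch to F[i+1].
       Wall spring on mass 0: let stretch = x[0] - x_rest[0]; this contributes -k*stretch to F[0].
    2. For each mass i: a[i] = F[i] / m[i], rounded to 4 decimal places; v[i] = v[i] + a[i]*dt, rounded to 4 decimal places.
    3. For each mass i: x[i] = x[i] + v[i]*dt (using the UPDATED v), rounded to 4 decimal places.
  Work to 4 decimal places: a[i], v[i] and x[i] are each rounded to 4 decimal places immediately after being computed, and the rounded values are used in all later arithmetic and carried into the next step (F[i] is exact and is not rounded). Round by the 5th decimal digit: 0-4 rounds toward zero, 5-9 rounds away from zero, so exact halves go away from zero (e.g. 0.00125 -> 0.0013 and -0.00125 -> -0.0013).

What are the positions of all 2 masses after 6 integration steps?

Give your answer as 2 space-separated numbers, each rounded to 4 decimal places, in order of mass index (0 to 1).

Step 0: x=[4.0000 7.0000] v=[0.0000 0.0000]
Step 1: x=[3.0000 7.0000] v=[-2.0000 0.0000]
Step 2: x=[3.0000 6.0000] v=[0.0000 -2.0000]
Step 3: x=[3.0000 5.0000] v=[0.0000 -2.0000]
Step 4: x=[2.0000 5.0000] v=[-2.0000 0.0000]
Step 5: x=[2.0000 5.0000] v=[0.0000 0.0000]
Step 6: x=[3.0000 5.0000] v=[2.0000 0.0000]

Answer: 3.0000 5.0000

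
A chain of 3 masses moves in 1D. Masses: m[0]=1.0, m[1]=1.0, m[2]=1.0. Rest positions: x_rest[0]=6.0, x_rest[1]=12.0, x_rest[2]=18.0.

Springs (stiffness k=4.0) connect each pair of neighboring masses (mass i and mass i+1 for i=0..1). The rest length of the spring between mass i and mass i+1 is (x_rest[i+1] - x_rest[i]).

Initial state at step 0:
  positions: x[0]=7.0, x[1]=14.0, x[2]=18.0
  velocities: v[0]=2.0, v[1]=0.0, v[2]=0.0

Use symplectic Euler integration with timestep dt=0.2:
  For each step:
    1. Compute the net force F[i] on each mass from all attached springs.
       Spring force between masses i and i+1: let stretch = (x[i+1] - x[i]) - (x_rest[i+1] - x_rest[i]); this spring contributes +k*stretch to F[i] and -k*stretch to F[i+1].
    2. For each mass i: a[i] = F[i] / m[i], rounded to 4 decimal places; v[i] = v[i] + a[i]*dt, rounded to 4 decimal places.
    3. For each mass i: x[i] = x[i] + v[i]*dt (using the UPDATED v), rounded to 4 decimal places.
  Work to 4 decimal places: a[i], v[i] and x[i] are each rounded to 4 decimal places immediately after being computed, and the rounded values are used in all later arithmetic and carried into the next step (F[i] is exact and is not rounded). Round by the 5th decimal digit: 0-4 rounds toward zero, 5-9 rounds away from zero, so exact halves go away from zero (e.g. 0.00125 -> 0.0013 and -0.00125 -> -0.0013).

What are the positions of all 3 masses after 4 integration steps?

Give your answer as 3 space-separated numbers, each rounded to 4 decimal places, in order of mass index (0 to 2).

Answer: 8.4852 12.4054 19.7094

Derivation:
Step 0: x=[7.0000 14.0000 18.0000] v=[2.0000 0.0000 0.0000]
Step 1: x=[7.5600 13.5200 18.3200] v=[2.8000 -2.4000 1.6000]
Step 2: x=[8.1136 12.8544 18.8320] v=[2.7680 -3.3280 2.5600]
Step 3: x=[8.4657 12.3867 19.3476] v=[1.7606 -2.3386 2.5779]
Step 4: x=[8.4852 12.4054 19.7094] v=[0.0974 0.0933 1.8092]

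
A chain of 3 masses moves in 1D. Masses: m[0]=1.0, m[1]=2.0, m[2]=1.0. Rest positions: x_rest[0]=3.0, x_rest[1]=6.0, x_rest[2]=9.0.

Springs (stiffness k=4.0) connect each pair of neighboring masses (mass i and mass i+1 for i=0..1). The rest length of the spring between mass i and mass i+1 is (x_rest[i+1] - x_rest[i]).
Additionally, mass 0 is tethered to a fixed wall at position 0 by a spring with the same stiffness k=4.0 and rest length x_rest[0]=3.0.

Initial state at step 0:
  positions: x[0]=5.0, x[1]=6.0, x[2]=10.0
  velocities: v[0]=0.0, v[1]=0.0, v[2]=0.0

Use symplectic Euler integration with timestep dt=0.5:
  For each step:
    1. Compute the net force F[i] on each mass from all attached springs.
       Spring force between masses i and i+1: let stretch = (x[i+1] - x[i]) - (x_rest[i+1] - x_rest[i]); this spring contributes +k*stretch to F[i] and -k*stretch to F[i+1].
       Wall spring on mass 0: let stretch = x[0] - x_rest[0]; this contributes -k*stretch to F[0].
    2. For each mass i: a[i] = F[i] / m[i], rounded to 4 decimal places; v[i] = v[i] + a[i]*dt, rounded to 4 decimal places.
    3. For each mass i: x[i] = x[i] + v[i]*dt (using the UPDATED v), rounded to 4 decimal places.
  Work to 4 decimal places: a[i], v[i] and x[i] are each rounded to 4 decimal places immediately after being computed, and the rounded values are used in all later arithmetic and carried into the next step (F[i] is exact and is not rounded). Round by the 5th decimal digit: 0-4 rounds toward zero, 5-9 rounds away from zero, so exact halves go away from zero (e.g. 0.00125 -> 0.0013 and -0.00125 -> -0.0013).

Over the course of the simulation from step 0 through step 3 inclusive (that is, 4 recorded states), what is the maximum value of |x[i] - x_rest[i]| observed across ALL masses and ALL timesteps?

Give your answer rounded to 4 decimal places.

Step 0: x=[5.0000 6.0000 10.0000] v=[0.0000 0.0000 0.0000]
Step 1: x=[1.0000 7.5000 9.0000] v=[-8.0000 3.0000 -2.0000]
Step 2: x=[2.5000 6.5000 9.5000] v=[3.0000 -2.0000 1.0000]
Step 3: x=[5.5000 5.0000 10.0000] v=[6.0000 -3.0000 1.0000]
Max displacement = 2.5000

Answer: 2.5000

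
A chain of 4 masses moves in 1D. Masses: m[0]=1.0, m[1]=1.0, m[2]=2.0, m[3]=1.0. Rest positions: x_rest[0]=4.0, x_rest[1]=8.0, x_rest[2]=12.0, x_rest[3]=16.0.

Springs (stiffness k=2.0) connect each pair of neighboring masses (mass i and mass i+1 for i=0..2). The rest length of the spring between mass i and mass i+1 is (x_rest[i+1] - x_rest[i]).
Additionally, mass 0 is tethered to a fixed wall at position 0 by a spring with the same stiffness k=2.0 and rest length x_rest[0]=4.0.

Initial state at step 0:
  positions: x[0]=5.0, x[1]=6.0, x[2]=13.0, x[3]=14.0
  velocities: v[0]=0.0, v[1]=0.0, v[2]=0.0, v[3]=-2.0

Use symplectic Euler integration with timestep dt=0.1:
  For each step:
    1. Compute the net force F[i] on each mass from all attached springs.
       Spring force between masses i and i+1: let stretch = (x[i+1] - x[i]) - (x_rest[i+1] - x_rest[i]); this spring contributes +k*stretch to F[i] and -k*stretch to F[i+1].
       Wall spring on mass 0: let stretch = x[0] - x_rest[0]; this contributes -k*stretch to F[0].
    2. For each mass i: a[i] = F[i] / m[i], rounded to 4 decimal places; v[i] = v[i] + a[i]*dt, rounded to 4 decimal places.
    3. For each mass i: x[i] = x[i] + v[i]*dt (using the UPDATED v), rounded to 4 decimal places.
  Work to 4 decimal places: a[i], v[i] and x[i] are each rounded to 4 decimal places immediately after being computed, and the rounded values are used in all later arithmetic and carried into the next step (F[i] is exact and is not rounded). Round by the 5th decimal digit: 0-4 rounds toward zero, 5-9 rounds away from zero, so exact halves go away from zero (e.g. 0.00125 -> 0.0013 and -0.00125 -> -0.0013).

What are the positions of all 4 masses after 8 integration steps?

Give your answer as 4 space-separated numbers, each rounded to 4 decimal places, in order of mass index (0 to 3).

Step 0: x=[5.0000 6.0000 13.0000 14.0000] v=[0.0000 0.0000 0.0000 -2.0000]
Step 1: x=[4.9200 6.1200 12.9400 13.8600] v=[-0.8000 1.2000 -0.6000 -1.4000]
Step 2: x=[4.7656 6.3524 12.8210 13.7816] v=[-1.5440 2.3240 -1.1900 -0.7840]
Step 3: x=[4.5476 6.6824 12.6469 13.7640] v=[-2.1798 3.3004 -1.7408 -0.1761]
Step 4: x=[4.2814 7.0890 12.4244 13.8041] v=[-2.6624 4.0663 -2.2255 0.4005]
Step 5: x=[3.9857 7.5462 12.1623 13.8966] v=[-2.9572 4.5719 -2.6211 0.9246]
Step 6: x=[3.6815 8.0245 11.8714 14.0344] v=[-3.0422 4.7830 -2.9093 1.3777]
Step 7: x=[3.3905 8.4929 11.5636 14.2089] v=[-2.9099 4.6838 -3.0777 1.7451]
Step 8: x=[3.1338 8.9207 11.2516 14.4105] v=[-2.5675 4.2775 -3.1202 2.0160]

Answer: 3.1338 8.9207 11.2516 14.4105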